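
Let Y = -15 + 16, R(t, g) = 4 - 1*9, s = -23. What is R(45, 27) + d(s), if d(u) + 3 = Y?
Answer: -7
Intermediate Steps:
R(t, g) = -5 (R(t, g) = 4 - 9 = -5)
Y = 1
d(u) = -2 (d(u) = -3 + 1 = -2)
R(45, 27) + d(s) = -5 - 2 = -7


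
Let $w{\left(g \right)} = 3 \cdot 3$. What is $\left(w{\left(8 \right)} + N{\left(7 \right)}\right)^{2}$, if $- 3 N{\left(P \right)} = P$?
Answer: $\frac{400}{9} \approx 44.444$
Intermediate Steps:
$N{\left(P \right)} = - \frac{P}{3}$
$w{\left(g \right)} = 9$
$\left(w{\left(8 \right)} + N{\left(7 \right)}\right)^{2} = \left(9 - \frac{7}{3}\right)^{2} = \left(\frac{20}{3}\right)^{2} = \frac{400}{9}$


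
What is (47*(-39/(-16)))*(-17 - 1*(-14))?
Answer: -5499/16 ≈ -343.69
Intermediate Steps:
(47*(-39/(-16)))*(-17 - 1*(-14)) = (47*(-39*(-1/16)))*(-17 + 14) = (47*(39/16))*(-3) = (1833/16)*(-3) = -5499/16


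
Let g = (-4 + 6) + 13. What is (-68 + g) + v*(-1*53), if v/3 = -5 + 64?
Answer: -9434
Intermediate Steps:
g = 15 (g = 2 + 13 = 15)
v = 177 (v = 3*(-5 + 64) = 3*59 = 177)
(-68 + g) + v*(-1*53) = (-68 + 15) + 177*(-1*53) = -53 + 177*(-53) = -53 - 9381 = -9434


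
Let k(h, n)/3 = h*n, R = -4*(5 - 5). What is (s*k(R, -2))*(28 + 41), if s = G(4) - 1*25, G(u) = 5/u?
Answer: 0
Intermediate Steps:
R = 0 (R = -4*0 = 0)
k(h, n) = 3*h*n (k(h, n) = 3*(h*n) = 3*h*n)
s = -95/4 (s = 5/4 - 1*25 = 5*(¼) - 25 = 5/4 - 25 = -95/4 ≈ -23.750)
(s*k(R, -2))*(28 + 41) = (-285*0*(-2)/4)*(28 + 41) = -95/4*0*69 = 0*69 = 0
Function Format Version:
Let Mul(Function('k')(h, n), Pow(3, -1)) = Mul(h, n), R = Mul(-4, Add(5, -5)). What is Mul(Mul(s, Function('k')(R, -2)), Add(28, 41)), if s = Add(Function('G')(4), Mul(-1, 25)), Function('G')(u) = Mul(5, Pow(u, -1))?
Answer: 0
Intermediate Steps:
R = 0 (R = Mul(-4, 0) = 0)
Function('k')(h, n) = Mul(3, h, n) (Function('k')(h, n) = Mul(3, Mul(h, n)) = Mul(3, h, n))
s = Rational(-95, 4) (s = Add(Mul(5, Pow(4, -1)), Mul(-1, 25)) = Add(Mul(5, Rational(1, 4)), -25) = Add(Rational(5, 4), -25) = Rational(-95, 4) ≈ -23.750)
Mul(Mul(s, Function('k')(R, -2)), Add(28, 41)) = Mul(Mul(Rational(-95, 4), Mul(3, 0, -2)), Add(28, 41)) = Mul(Mul(Rational(-95, 4), 0), 69) = Mul(0, 69) = 0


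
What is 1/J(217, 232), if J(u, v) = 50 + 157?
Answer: 1/207 ≈ 0.0048309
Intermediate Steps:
J(u, v) = 207
1/J(217, 232) = 1/207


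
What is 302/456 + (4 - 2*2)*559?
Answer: 151/228 ≈ 0.66228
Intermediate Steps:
302/456 + (4 - 2*2)*559 = 302*(1/456) + (4 - 4)*559 = 151/228 + 0*559 = 151/228 + 0 = 151/228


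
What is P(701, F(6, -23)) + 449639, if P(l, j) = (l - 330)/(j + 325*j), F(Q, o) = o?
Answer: 3371392851/7498 ≈ 4.4964e+5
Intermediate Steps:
P(l, j) = (-330 + l)/(326*j) (P(l, j) = (-330 + l)/((326*j)) = (-330 + l)*(1/(326*j)) = (-330 + l)/(326*j))
P(701, F(6, -23)) + 449639 = (1/326)*(-330 + 701)/(-23) + 449639 = (1/326)*(-1/23)*371 + 449639 = -371/7498 + 449639 = 3371392851/7498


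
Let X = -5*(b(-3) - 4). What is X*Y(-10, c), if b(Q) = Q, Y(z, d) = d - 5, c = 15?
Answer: 350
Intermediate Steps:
Y(z, d) = -5 + d
X = 35 (X = -5*(-3 - 4) = -5*(-7) = 35)
X*Y(-10, c) = 35*(-5 + 15) = 35*10 = 350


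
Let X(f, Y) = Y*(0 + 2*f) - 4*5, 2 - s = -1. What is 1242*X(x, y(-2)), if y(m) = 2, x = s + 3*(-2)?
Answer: -39744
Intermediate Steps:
s = 3 (s = 2 - 1*(-1) = 2 + 1 = 3)
x = -3 (x = 3 + 3*(-2) = 3 - 6 = -3)
X(f, Y) = -20 + 2*Y*f (X(f, Y) = Y*(2*f) - 20 = 2*Y*f - 20 = -20 + 2*Y*f)
1242*X(x, y(-2)) = 1242*(-20 + 2*2*(-3)) = 1242*(-20 - 12) = 1242*(-32) = -39744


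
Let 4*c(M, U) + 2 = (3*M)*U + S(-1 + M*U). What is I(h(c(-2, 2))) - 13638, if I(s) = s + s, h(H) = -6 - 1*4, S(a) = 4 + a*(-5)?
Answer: -13658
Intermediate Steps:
S(a) = 4 - 5*a
c(M, U) = 7/4 - M*U/2 (c(M, U) = -1/2 + ((3*M)*U + (4 - 5*(-1 + M*U)))/4 = -1/2 + (3*M*U + (4 + (5 - 5*M*U)))/4 = -1/2 + (3*M*U + (9 - 5*M*U))/4 = -1/2 + (9 - 2*M*U)/4 = -1/2 + (9/4 - M*U/2) = 7/4 - M*U/2)
h(H) = -10 (h(H) = -6 - 4 = -10)
I(s) = 2*s
I(h(c(-2, 2))) - 13638 = 2*(-10) - 13638 = -20 - 13638 = -13658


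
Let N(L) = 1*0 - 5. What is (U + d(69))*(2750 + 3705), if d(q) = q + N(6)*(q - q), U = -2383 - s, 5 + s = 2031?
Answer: -28014700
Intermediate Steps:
s = 2026 (s = -5 + 2031 = 2026)
N(L) = -5 (N(L) = 0 - 5 = -5)
U = -4409 (U = -2383 - 1*2026 = -2383 - 2026 = -4409)
d(q) = q (d(q) = q - 5*(q - q) = q - 5*0 = q + 0 = q)
(U + d(69))*(2750 + 3705) = (-4409 + 69)*(2750 + 3705) = -4340*6455 = -28014700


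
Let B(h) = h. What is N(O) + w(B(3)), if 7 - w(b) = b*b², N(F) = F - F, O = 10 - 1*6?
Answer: -20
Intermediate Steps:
O = 4 (O = 10 - 6 = 4)
N(F) = 0
w(b) = 7 - b³ (w(b) = 7 - b*b² = 7 - b³)
N(O) + w(B(3)) = 0 + (7 - 1*3³) = 0 + (7 - 1*27) = 0 + (7 - 27) = 0 - 20 = -20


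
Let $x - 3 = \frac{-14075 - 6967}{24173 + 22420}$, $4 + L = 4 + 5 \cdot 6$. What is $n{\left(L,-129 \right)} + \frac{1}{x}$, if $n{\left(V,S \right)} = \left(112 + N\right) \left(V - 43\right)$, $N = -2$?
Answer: $- \frac{112939}{79} \approx -1429.6$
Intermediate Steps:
$L = 30$ ($L = -4 + \left(4 + 5 \cdot 6\right) = -4 + \left(4 + 30\right) = -4 + 34 = 30$)
$n{\left(V,S \right)} = -4730 + 110 V$ ($n{\left(V,S \right)} = \left(112 - 2\right) \left(V - 43\right) = 110 \left(-43 + V\right) = -4730 + 110 V$)
$x = \frac{79}{31}$ ($x = 3 + \frac{-14075 - 6967}{24173 + 22420} = 3 - \frac{21042}{46593} = 3 - \frac{14}{31} = \frac{79}{31} \approx 2.5484$)
$n{\left(L,-129 \right)} + \frac{1}{x} = \left(-4730 + 110 \cdot 30\right) + \frac{1}{\frac{79}{31}} = \left(-4730 + 3300\right) + \frac{31}{79} = -1430 + \frac{31}{79} = - \frac{112939}{79}$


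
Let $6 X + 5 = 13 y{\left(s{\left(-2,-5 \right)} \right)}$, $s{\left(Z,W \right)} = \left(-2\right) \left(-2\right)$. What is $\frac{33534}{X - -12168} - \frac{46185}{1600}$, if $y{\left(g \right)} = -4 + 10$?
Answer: $- \frac{610663917}{23385920} \approx -26.112$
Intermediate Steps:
$s{\left(Z,W \right)} = 4$
$y{\left(g \right)} = 6$
$X = \frac{73}{6}$ ($X = - \frac{5}{6} + \frac{13 \cdot 6}{6} = - \frac{5}{6} + \frac{1}{6} \cdot 78 = - \frac{5}{6} + 13 = \frac{73}{6} \approx 12.167$)
$\frac{33534}{X - -12168} - \frac{46185}{1600} = \frac{33534}{\frac{73}{6} - -12168} - \frac{46185}{1600} = \frac{33534}{\frac{73}{6} + 12168} - \frac{9237}{320} = \frac{33534}{\frac{73081}{6}} - \frac{9237}{320} = 33534 \cdot \frac{6}{73081} - \frac{9237}{320} = \frac{201204}{73081} - \frac{9237}{320} = - \frac{610663917}{23385920}$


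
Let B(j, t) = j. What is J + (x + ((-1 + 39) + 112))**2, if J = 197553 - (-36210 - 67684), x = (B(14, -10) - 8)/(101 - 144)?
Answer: 598900639/1849 ≈ 3.2391e+5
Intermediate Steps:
x = -6/43 (x = (14 - 8)/(101 - 144) = 6/(-43) = 6*(-1/43) = -6/43 ≈ -0.13953)
J = 301447 (J = 197553 - 1*(-103894) = 197553 + 103894 = 301447)
J + (x + ((-1 + 39) + 112))**2 = 301447 + (-6/43 + ((-1 + 39) + 112))**2 = 301447 + (-6/43 + (38 + 112))**2 = 301447 + (-6/43 + 150)**2 = 301447 + (6444/43)**2 = 301447 + 41525136/1849 = 598900639/1849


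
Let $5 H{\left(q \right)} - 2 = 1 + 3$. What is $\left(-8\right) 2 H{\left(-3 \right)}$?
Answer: $- \frac{96}{5} \approx -19.2$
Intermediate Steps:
$H{\left(q \right)} = \frac{6}{5}$ ($H{\left(q \right)} = \frac{2}{5} + \frac{1 + 3}{5} = \frac{2}{5} + \frac{1}{5} \cdot 4 = \frac{2}{5} + \frac{4}{5} = \frac{6}{5}$)
$\left(-8\right) 2 H{\left(-3 \right)} = \left(-8\right) 2 \cdot \frac{6}{5} = \left(-16\right) \frac{6}{5} = - \frac{96}{5}$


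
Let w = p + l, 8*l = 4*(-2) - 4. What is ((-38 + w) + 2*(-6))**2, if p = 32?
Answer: 1521/4 ≈ 380.25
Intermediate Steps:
l = -3/2 (l = (4*(-2) - 4)/8 = (-8 - 4)/8 = (1/8)*(-12) = -3/2 ≈ -1.5000)
w = 61/2 (w = 32 - 3/2 = 61/2 ≈ 30.500)
((-38 + w) + 2*(-6))**2 = ((-38 + 61/2) + 2*(-6))**2 = (-15/2 - 12)**2 = (-39/2)**2 = 1521/4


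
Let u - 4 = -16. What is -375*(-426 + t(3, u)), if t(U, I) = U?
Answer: 158625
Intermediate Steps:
u = -12 (u = 4 - 16 = -12)
-375*(-426 + t(3, u)) = -375*(-426 + 3) = -375*(-423) = 158625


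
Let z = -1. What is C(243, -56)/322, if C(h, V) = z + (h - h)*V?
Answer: -1/322 ≈ -0.0031056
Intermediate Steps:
C(h, V) = -1 (C(h, V) = -1 + (h - h)*V = -1 + 0*V = -1 + 0 = -1)
C(243, -56)/322 = -1/322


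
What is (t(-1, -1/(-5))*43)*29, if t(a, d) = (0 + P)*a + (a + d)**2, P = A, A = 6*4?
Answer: -728248/25 ≈ -29130.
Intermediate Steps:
A = 24
P = 24
t(a, d) = (a + d)**2 + 24*a (t(a, d) = (0 + 24)*a + (a + d)**2 = 24*a + (a + d)**2 = (a + d)**2 + 24*a)
(t(-1, -1/(-5))*43)*29 = (((-1 - 1/(-5))**2 + 24*(-1))*43)*29 = (((-1 - 1*(-1/5))**2 - 24)*43)*29 = (((-1 + 1/5)**2 - 24)*43)*29 = (((-4/5)**2 - 24)*43)*29 = ((16/25 - 24)*43)*29 = -584/25*43*29 = -25112/25*29 = -728248/25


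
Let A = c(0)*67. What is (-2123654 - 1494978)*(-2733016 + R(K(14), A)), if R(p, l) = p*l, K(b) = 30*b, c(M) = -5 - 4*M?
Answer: 10398920676512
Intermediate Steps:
A = -335 (A = (-5 - 4*0)*67 = (-5 + 0)*67 = -5*67 = -335)
R(p, l) = l*p
(-2123654 - 1494978)*(-2733016 + R(K(14), A)) = (-2123654 - 1494978)*(-2733016 - 10050*14) = -3618632*(-2733016 - 335*420) = -3618632*(-2733016 - 140700) = -3618632*(-2873716) = 10398920676512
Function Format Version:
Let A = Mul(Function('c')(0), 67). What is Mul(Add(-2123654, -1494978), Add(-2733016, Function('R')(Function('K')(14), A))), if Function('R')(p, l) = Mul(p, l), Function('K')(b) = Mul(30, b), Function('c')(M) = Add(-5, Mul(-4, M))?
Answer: 10398920676512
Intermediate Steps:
A = -335 (A = Mul(Add(-5, Mul(-4, 0)), 67) = Mul(Add(-5, 0), 67) = Mul(-5, 67) = -335)
Function('R')(p, l) = Mul(l, p)
Mul(Add(-2123654, -1494978), Add(-2733016, Function('R')(Function('K')(14), A))) = Mul(Add(-2123654, -1494978), Add(-2733016, Mul(-335, Mul(30, 14)))) = Mul(-3618632, Add(-2733016, Mul(-335, 420))) = Mul(-3618632, Add(-2733016, -140700)) = Mul(-3618632, -2873716) = 10398920676512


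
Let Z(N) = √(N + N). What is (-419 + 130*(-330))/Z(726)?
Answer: -43319*√3/66 ≈ -1136.8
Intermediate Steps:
Z(N) = √2*√N (Z(N) = √(2*N) = √2*√N)
(-419 + 130*(-330))/Z(726) = (-419 + 130*(-330))/((√2*√726)) = (-419 - 42900)/((√2*(11*√6))) = -43319*√3/66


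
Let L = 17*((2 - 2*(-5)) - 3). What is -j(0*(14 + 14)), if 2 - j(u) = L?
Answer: 151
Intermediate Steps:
L = 153 (L = 17*((2 + 10) - 3) = 17*(12 - 3) = 17*9 = 153)
j(u) = -151 (j(u) = 2 - 1*153 = 2 - 153 = -151)
-j(0*(14 + 14)) = -1*(-151) = 151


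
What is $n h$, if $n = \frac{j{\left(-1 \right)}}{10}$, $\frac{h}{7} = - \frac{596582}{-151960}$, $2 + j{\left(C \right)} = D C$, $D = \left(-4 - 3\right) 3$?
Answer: $\frac{39672703}{759800} \approx 52.215$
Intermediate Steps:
$D = -21$ ($D = \left(-7\right) 3 = -21$)
$j{\left(C \right)} = -2 - 21 C$
$h = \frac{2088037}{75980}$ ($h = 7 \left(- \frac{596582}{-151960}\right) = 7 \left(\left(-596582\right) \left(- \frac{1}{151960}\right)\right) = 7 \cdot \frac{298291}{75980} = \frac{2088037}{75980} \approx 27.481$)
$n = \frac{19}{10}$ ($n = \frac{-2 - -21}{10} = \left(-2 + 21\right) \frac{1}{10} = 19 \cdot \frac{1}{10} = \frac{19}{10} \approx 1.9$)
$n h = \frac{19}{10} \cdot \frac{2088037}{75980} = \frac{39672703}{759800}$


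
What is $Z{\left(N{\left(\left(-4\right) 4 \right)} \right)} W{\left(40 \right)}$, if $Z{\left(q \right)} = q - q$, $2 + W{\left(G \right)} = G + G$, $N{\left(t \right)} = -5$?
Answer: $0$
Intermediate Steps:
$W{\left(G \right)} = -2 + 2 G$ ($W{\left(G \right)} = -2 + \left(G + G\right) = -2 + 2 G$)
$Z{\left(q \right)} = 0$
$Z{\left(N{\left(\left(-4\right) 4 \right)} \right)} W{\left(40 \right)} = 0 \left(-2 + 2 \cdot 40\right) = 0 \left(-2 + 80\right) = 0 \cdot 78 = 0$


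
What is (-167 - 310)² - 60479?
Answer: 167050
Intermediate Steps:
(-167 - 310)² - 60479 = (-477)² - 60479 = 227529 - 60479 = 167050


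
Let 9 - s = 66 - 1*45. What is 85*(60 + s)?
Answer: 4080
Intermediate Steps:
s = -12 (s = 9 - (66 - 1*45) = 9 - (66 - 45) = 9 - 1*21 = 9 - 21 = -12)
85*(60 + s) = 85*(60 - 12) = 85*48 = 4080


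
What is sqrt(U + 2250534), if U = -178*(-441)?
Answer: 2*sqrt(582258) ≈ 1526.1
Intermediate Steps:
U = 78498
sqrt(U + 2250534) = sqrt(78498 + 2250534) = sqrt(2329032) = 2*sqrt(582258)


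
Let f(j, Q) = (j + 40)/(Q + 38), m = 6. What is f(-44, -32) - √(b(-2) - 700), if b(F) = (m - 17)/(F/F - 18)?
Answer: -⅔ - 3*I*√22457/17 ≈ -0.66667 - 26.445*I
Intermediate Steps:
b(F) = 11/17 (b(F) = (6 - 17)/(F/F - 18) = -11/(1 - 18) = -11/(-17) = -11*(-1/17) = 11/17)
f(j, Q) = (40 + j)/(38 + Q)
f(-44, -32) - √(b(-2) - 700) = (40 - 44)/(38 - 32) - √(11/17 - 700) = -4/6 - √(-11889/17) = (⅙)*(-4) - 3*I*√22457/17 = -⅔ - 3*I*√22457/17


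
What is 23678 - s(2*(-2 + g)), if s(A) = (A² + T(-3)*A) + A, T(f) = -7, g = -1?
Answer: 23606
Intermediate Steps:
s(A) = A² - 6*A (s(A) = (A² - 7*A) + A = A² - 6*A)
23678 - s(2*(-2 + g)) = 23678 - 2*(-2 - 1)*(-6 + 2*(-2 - 1)) = 23678 - 2*(-3)*(-6 + 2*(-3)) = 23678 - (-6)*(-6 - 6) = 23678 - (-6)*(-12) = 23678 - 1*72 = 23678 - 72 = 23606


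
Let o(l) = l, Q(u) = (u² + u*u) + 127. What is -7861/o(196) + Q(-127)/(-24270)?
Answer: -938733/22652 ≈ -41.442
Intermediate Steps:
Q(u) = 127 + 2*u² (Q(u) = (u² + u²) + 127 = 2*u² + 127 = 127 + 2*u²)
-7861/o(196) + Q(-127)/(-24270) = -7861/196 + (127 + 2*(-127)²)/(-24270) = -7861*1/196 + (127 + 2*16129)*(-1/24270) = -1123/28 + (127 + 32258)*(-1/24270) = -1123/28 + 32385*(-1/24270) = -1123/28 - 2159/1618 = -938733/22652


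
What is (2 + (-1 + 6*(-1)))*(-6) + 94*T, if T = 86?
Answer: 8114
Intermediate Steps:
(2 + (-1 + 6*(-1)))*(-6) + 94*T = (2 + (-1 + 6*(-1)))*(-6) + 94*86 = (2 + (-1 - 6))*(-6) + 8084 = (2 - 7)*(-6) + 8084 = -5*(-6) + 8084 = 30 + 8084 = 8114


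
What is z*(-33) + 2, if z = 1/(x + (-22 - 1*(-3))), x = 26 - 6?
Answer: -31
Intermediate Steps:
x = 20
z = 1 (z = 1/(20 + (-22 - 1*(-3))) = 1/(20 + (-22 + 3)) = 1/(20 - 19) = 1/1 = 1)
z*(-33) + 2 = 1*(-33) + 2 = -33 + 2 = -31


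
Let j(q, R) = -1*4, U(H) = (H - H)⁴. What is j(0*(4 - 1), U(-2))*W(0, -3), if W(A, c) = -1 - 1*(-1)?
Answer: 0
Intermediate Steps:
W(A, c) = 0 (W(A, c) = -1 + 1 = 0)
U(H) = 0 (U(H) = 0⁴ = 0)
j(q, R) = -4
j(0*(4 - 1), U(-2))*W(0, -3) = -4*0 = 0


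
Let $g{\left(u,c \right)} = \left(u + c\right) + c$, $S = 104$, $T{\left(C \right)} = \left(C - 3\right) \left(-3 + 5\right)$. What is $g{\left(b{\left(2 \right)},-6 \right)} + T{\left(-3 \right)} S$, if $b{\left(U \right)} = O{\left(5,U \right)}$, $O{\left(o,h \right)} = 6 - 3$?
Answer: $-1257$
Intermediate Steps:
$T{\left(C \right)} = -6 + 2 C$ ($T{\left(C \right)} = \left(-3 + C\right) 2 = -6 + 2 C$)
$O{\left(o,h \right)} = 3$ ($O{\left(o,h \right)} = 6 - 3 = 3$)
$b{\left(U \right)} = 3$
$g{\left(u,c \right)} = u + 2 c$ ($g{\left(u,c \right)} = \left(c + u\right) + c = u + 2 c$)
$g{\left(b{\left(2 \right)},-6 \right)} + T{\left(-3 \right)} S = \left(3 + 2 \left(-6\right)\right) + \left(-6 + 2 \left(-3\right)\right) 104 = \left(3 - 12\right) + \left(-6 - 6\right) 104 = -9 - 1248 = -1257$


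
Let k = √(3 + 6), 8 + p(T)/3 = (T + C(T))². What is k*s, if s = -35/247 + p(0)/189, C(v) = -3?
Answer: -1958/5187 ≈ -0.37748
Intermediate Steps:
p(T) = -24 + 3*(-3 + T)² (p(T) = -24 + 3*(T - 3)² = -24 + 3*(-3 + T)²)
k = 3 (k = √9 = 3)
s = -1958/15561 (s = -35/247 + (-24 + 3*(-3 + 0)²)/189 = -35*1/247 + (-24 + 3*(-3)²)*(1/189) = -35/247 + (-24 + 3*9)*(1/189) = -35/247 + (-24 + 27)*(1/189) = -35/247 + 3*(1/189) = -35/247 + 1/63 = -1958/15561 ≈ -0.12583)
k*s = 3*(-1958/15561) = -1958/5187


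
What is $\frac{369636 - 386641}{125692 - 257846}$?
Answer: $\frac{17005}{132154} \approx 0.12868$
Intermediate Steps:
$\frac{369636 - 386641}{125692 - 257846} = - \frac{17005}{-132154} = \left(-17005\right) \left(- \frac{1}{132154}\right) = \frac{17005}{132154}$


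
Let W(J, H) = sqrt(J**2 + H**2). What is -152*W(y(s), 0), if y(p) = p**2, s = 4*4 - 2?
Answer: -29792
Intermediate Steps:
s = 14 (s = 16 - 2 = 14)
W(J, H) = sqrt(H**2 + J**2)
-152*W(y(s), 0) = -152*sqrt(0**2 + (14**2)**2) = -152*sqrt(0 + 196**2) = -152*sqrt(0 + 38416) = -152*sqrt(38416) = -152*196 = -29792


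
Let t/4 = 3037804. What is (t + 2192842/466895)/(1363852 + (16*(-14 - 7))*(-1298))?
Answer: 2836672093581/420200831050 ≈ 6.7508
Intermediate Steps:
t = 12151216 (t = 4*3037804 = 12151216)
(t + 2192842/466895)/(1363852 + (16*(-14 - 7))*(-1298)) = (12151216 + 2192842/466895)/(1363852 + (16*(-14 - 7))*(-1298)) = (12151216 + 2192842*(1/466895))/(1363852 + (16*(-21))*(-1298)) = (12151216 + 2192842/466895)/(1363852 - 336*(-1298)) = 5673344187162/(466895*(1363852 + 436128)) = (5673344187162/466895)/1799980 = (5673344187162/466895)*(1/1799980) = 2836672093581/420200831050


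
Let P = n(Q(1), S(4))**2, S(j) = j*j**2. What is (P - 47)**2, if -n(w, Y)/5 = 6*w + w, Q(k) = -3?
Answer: 120516484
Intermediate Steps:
S(j) = j**3
n(w, Y) = -35*w (n(w, Y) = -5*(6*w + w) = -35*w)
P = 11025 (P = (-35*(-3))**2 = 105**2 = 11025)
(P - 47)**2 = (11025 - 47)**2 = 10978**2 = 120516484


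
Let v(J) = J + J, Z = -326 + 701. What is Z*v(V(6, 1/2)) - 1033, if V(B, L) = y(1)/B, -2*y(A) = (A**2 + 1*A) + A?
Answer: -2441/2 ≈ -1220.5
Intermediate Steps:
y(A) = -A - A**2/2 (y(A) = -((A**2 + 1*A) + A)/2 = -((A**2 + A) + A)/2 = -((A + A**2) + A)/2 = -(A**2 + 2*A)/2 = -A - A**2/2)
Z = 375
V(B, L) = -3/(2*B) (V(B, L) = (-1/2*1*(2 + 1))/B = (-1/2*1*3)/B = -3/(2*B))
v(J) = 2*J
Z*v(V(6, 1/2)) - 1033 = 375*(2*(-3/2/6)) - 1033 = 375*(2*(-3/2*1/6)) - 1033 = 375*(2*(-1/4)) - 1033 = 375*(-1/2) - 1033 = -375/2 - 1033 = -2441/2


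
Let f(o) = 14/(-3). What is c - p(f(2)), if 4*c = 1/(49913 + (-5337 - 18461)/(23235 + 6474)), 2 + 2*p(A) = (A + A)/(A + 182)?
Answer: 115662202953/112695955444 ≈ 1.0263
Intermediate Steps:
f(o) = -14/3 (f(o) = 14*(-⅓) = -14/3)
p(A) = -1 + A/(182 + A) (p(A) = -1 + ((A + A)/(A + 182))/2 = -1 + ((2*A)/(182 + A))/2 = -1 + (2*A/(182 + A))/2 = -1 + A/(182 + A))
c = 29709/5931366076 (c = 1/(4*(49913 + (-5337 - 18461)/(23235 + 6474))) = 1/(4*(49913 - 23798/29709)) = 1/(4*(1482841519/29709)) = (¼)*(29709/1482841519) = 29709/5931366076 ≈ 5.0088e-6)
c - p(f(2)) = 29709/5931366076 - (-182)/(182 - 14/3) = 29709/5931366076 - (-182)/532/3 = 29709/5931366076 - (-182)*3/532 = 29709/5931366076 - 1*(-39/38) = 29709/5931366076 + 39/38 = 115662202953/112695955444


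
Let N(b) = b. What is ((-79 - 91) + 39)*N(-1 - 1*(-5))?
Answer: -524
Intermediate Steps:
((-79 - 91) + 39)*N(-1 - 1*(-5)) = ((-79 - 91) + 39)*(-1 - 1*(-5)) = (-170 + 39)*(-1 + 5) = -131*4 = -524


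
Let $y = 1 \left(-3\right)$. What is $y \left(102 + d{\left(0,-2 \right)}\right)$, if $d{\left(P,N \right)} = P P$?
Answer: $-306$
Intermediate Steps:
$d{\left(P,N \right)} = P^{2}$
$y = -3$
$y \left(102 + d{\left(0,-2 \right)}\right) = - 3 \left(102 + 0^{2}\right) = - 3 \left(102 + 0\right) = \left(-3\right) 102 = -306$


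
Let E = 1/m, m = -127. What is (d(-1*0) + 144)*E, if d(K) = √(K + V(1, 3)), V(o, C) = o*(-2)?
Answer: -144/127 - I*√2/127 ≈ -1.1339 - 0.011136*I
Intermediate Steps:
E = -1/127 (E = 1/(-127) = -1/127 ≈ -0.0078740)
V(o, C) = -2*o
d(K) = √(-2 + K) (d(K) = √(K - 2*1) = √(K - 2) = √(-2 + K))
(d(-1*0) + 144)*E = (√(-2 - 1*0) + 144)*(-1/127) = (√(-2 + 0) + 144)*(-1/127) = (√(-2) + 144)*(-1/127) = (I*√2 + 144)*(-1/127) = (144 + I*√2)*(-1/127) = -144/127 - I*√2/127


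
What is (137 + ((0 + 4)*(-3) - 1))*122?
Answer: 15128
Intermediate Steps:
(137 + ((0 + 4)*(-3) - 1))*122 = (137 + (4*(-3) - 1))*122 = (137 + (-12 - 1))*122 = (137 - 13)*122 = 124*122 = 15128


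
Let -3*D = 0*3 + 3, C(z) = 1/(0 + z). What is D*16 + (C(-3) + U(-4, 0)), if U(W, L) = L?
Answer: -49/3 ≈ -16.333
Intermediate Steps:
C(z) = 1/z
D = -1 (D = -(0*3 + 3)/3 = -(0 + 3)/3 = -⅓*3 = -1)
D*16 + (C(-3) + U(-4, 0)) = -1*16 + (1/(-3) + 0) = -16 + (-⅓ + 0) = -16 - ⅓ = -49/3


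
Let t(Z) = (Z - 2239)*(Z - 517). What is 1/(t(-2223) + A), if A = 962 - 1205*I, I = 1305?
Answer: 1/10654317 ≈ 9.3859e-8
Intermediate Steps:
A = -1571563 (A = 962 - 1205*1305 = 962 - 1572525 = -1571563)
t(Z) = (-2239 + Z)*(-517 + Z)
1/(t(-2223) + A) = 1/((1157563 + (-2223)² - 2756*(-2223)) - 1571563) = 1/((1157563 + 4941729 + 6126588) - 1571563) = 1/(12225880 - 1571563) = 1/10654317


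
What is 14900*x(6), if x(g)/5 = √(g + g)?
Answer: 149000*√3 ≈ 2.5808e+5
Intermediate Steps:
x(g) = 5*√2*√g (x(g) = 5*√(g + g) = 5*√(2*g) = 5*(√2*√g) = 5*√2*√g)
14900*x(6) = 14900*(5*√2*√6) = 14900*(10*√3) = 149000*√3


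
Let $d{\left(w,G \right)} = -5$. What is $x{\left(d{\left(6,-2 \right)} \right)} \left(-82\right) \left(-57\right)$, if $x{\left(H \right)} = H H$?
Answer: $116850$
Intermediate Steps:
$x{\left(H \right)} = H^{2}$
$x{\left(d{\left(6,-2 \right)} \right)} \left(-82\right) \left(-57\right) = \left(-5\right)^{2} \left(-82\right) \left(-57\right) = 25 \left(-82\right) \left(-57\right) = \left(-2050\right) \left(-57\right) = 116850$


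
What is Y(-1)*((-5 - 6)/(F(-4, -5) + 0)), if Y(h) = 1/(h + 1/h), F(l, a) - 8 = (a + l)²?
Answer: 11/178 ≈ 0.061798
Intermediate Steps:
F(l, a) = 8 + (a + l)²
Y(h) = 1/(h + 1/h)
Y(-1)*((-5 - 6)/(F(-4, -5) + 0)) = (-1/(1 + (-1)²))*((-5 - 6)/((8 + (-5 - 4)²) + 0)) = (-1/(1 + 1))*(-11/((8 + (-9)²) + 0)) = (-1/2)*(-11/((8 + 81) + 0)) = (-1*½)*(-11/(89 + 0)) = -(-11)/(2*89) = -½*(-11/89) = 11/178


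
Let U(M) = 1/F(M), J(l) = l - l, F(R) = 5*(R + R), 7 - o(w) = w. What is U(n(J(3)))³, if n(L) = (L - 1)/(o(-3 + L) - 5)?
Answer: -⅛ ≈ -0.12500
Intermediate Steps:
o(w) = 7 - w
F(R) = 10*R (F(R) = 5*(2*R) = 10*R)
J(l) = 0
n(L) = (-1 + L)/(5 - L) (n(L) = (L - 1)/((7 - (-3 + L)) - 5) = (-1 + L)/((7 + (3 - L)) - 5) = (-1 + L)/((10 - L) - 5) = (-1 + L)/(5 - L))
U(M) = 1/(10*M)
U(n(J(3)))³ = (1/(10*(((1 - 1*0)/(-5 + 0)))))³ = (1/(10*(((1 + 0)/(-5)))))³ = (1/(10*((-⅕*1))))³ = (1/(10*(-⅕)))³ = ((⅒)*(-5))³ = (-½)³ = -⅛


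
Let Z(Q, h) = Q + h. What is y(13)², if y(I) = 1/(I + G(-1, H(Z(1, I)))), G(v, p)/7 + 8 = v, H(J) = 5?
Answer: 1/2500 ≈ 0.00040000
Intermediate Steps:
G(v, p) = -56 + 7*v
y(I) = 1/(-63 + I) (y(I) = 1/(I + (-56 + 7*(-1))) = 1/(I + (-56 - 7)) = 1/(I - 63) = 1/(-63 + I))
y(13)² = (1/(-63 + 13))² = (1/(-50))² = (-1/50)² = 1/2500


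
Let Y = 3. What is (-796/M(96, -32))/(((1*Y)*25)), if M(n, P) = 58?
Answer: -398/2175 ≈ -0.18299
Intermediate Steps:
(-796/M(96, -32))/(((1*Y)*25)) = (-796/58)/(((1*3)*25)) = (-796*1/58)/((3*25)) = -398/29/75 = -398/29*1/75 = -398/2175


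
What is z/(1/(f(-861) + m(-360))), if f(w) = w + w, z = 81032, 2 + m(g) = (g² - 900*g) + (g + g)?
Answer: 36558072992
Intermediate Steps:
m(g) = -2 + g² - 898*g (m(g) = -2 + ((g² - 900*g) + (g + g)) = -2 + ((g² - 900*g) + 2*g) = -2 + (g² - 898*g) = -2 + g² - 898*g)
f(w) = 2*w
z/(1/(f(-861) + m(-360))) = 81032/(1/(2*(-861) + (-2 + (-360)² - 898*(-360)))) = 81032/(1/(-1722 + (-2 + 129600 + 323280))) = 81032/(1/(-1722 + 452878)) = 81032/(1/451156) = 81032*451156 = 36558072992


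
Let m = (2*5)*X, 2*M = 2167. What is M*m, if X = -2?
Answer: -21670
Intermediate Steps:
M = 2167/2 (M = (½)*2167 = 2167/2 ≈ 1083.5)
m = -20 (m = (2*5)*(-2) = 10*(-2) = -20)
M*m = (2167/2)*(-20) = -21670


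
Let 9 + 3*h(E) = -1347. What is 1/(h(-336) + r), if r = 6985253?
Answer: 1/6984801 ≈ 1.4317e-7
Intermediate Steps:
h(E) = -452 (h(E) = -3 + (⅓)*(-1347) = -3 - 449 = -452)
1/(h(-336) + r) = 1/(-452 + 6985253) = 1/6984801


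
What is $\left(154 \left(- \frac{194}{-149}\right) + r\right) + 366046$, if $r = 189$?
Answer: $\frac{54598891}{149} \approx 3.6644 \cdot 10^{5}$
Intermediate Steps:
$\left(154 \left(- \frac{194}{-149}\right) + r\right) + 366046 = \left(154 \left(- \frac{194}{-149}\right) + 189\right) + 366046 = \left(154 \left(\left(-194\right) \left(- \frac{1}{149}\right)\right) + 189\right) + 366046 = \left(154 \cdot \frac{194}{149} + 189\right) + 366046 = \left(\frac{29876}{149} + 189\right) + 366046 = \frac{58037}{149} + 366046 = \frac{54598891}{149}$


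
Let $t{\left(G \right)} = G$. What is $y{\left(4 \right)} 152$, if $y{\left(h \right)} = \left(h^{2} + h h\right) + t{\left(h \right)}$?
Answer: $5472$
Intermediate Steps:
$y{\left(h \right)} = h + 2 h^{2}$ ($y{\left(h \right)} = \left(h^{2} + h h\right) + h = \left(h^{2} + h^{2}\right) + h = 2 h^{2} + h = h + 2 h^{2}$)
$y{\left(4 \right)} 152 = 4 \left(1 + 2 \cdot 4\right) 152 = 4 \left(1 + 8\right) 152 = 4 \cdot 9 \cdot 152 = 36 \cdot 152 = 5472$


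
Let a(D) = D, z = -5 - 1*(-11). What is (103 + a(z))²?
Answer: 11881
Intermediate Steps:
z = 6 (z = -5 + 11 = 6)
(103 + a(z))² = (103 + 6)² = 109² = 11881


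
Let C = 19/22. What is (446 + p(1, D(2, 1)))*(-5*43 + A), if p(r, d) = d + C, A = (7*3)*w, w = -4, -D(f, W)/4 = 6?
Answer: -2781597/22 ≈ -1.2644e+5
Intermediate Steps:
D(f, W) = -24 (D(f, W) = -4*6 = -24)
A = -84 (A = (7*3)*(-4) = 21*(-4) = -84)
C = 19/22 (C = 19*(1/22) = 19/22 ≈ 0.86364)
p(r, d) = 19/22 + d (p(r, d) = d + 19/22 = 19/22 + d)
(446 + p(1, D(2, 1)))*(-5*43 + A) = (446 + (19/22 - 24))*(-5*43 - 84) = (446 - 509/22)*(-215 - 84) = (9303/22)*(-299) = -2781597/22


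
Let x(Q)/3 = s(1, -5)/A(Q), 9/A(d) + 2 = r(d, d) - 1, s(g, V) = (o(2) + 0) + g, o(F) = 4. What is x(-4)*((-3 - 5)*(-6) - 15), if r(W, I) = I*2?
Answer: -605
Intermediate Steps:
r(W, I) = 2*I
s(g, V) = 4 + g (s(g, V) = (4 + 0) + g = 4 + g)
A(d) = 9/(-3 + 2*d) (A(d) = 9/(-2 + (2*d - 1)) = 9/(-2 + (-1 + 2*d)) = 9/(-3 + 2*d))
x(Q) = -5 + 10*Q/3 (x(Q) = 3*((4 + 1)/((9/(-3 + 2*Q)))) = 3*(5*(-1/3 + 2*Q/9)) = 3*(-5/3 + 10*Q/9) = -5 + 10*Q/3)
x(-4)*((-3 - 5)*(-6) - 15) = (-5 + (10/3)*(-4))*((-3 - 5)*(-6) - 15) = (-5 - 40/3)*(-8*(-6) - 15) = -55*(48 - 15)/3 = -55/3*33 = -605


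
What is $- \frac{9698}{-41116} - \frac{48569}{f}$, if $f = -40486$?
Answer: $\frac{298699529}{208077797} \approx 1.4355$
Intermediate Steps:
$- \frac{9698}{-41116} - \frac{48569}{f} = - \frac{9698}{-41116} - \frac{48569}{-40486} = \left(-9698\right) \left(- \frac{1}{41116}\right) - - \frac{48569}{40486} = \frac{4849}{20558} + \frac{48569}{40486} = \frac{298699529}{208077797}$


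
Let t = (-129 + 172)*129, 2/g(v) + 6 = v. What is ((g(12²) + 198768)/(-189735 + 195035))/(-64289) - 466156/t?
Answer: -1217736754987219/14490297005900 ≈ -84.038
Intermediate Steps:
g(v) = 2/(-6 + v)
t = 5547 (t = 43*129 = 5547)
((g(12²) + 198768)/(-189735 + 195035))/(-64289) - 466156/t = ((2/(-6 + 12²) + 198768)/(-189735 + 195035))/(-64289) - 466156/5547 = ((2/(-6 + 144) + 198768)/5300)*(-1/64289) - 466156*1/5547 = ((2/138 + 198768)*(1/5300))*(-1/64289) - 466156/5547 = ((2*(1/138) + 198768)*(1/5300))*(-1/64289) - 466156/5547 = ((1/69 + 198768)*(1/5300))*(-1/64289) - 466156/5547 = ((13714993/69)*(1/5300))*(-1/64289) - 466156/5547 = (13714993/365700)*(-1/64289) - 466156/5547 = -13714993/23510487300 - 466156/5547 = -1217736754987219/14490297005900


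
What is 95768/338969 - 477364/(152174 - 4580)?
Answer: -73838407762/25014895293 ≈ -2.9518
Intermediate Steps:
95768/338969 - 477364/(152174 - 4580) = 95768*(1/338969) - 477364/147594 = 95768/338969 - 477364*1/147594 = 95768/338969 - 238682/73797 = -73838407762/25014895293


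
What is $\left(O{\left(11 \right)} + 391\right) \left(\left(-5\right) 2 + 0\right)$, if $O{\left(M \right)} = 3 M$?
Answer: $-4240$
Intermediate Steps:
$\left(O{\left(11 \right)} + 391\right) \left(\left(-5\right) 2 + 0\right) = \left(3 \cdot 11 + 391\right) \left(\left(-5\right) 2 + 0\right) = \left(33 + 391\right) \left(-10 + 0\right) = 424 \left(-10\right) = -4240$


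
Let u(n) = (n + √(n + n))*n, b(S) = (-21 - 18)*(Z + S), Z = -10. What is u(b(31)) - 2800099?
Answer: -2129338 - 2457*I*√182 ≈ -2.1293e+6 - 33147.0*I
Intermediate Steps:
b(S) = 390 - 39*S (b(S) = (-21 - 18)*(-10 + S) = -39*(-10 + S) = 390 - 39*S)
u(n) = n*(n + √2*√n) (u(n) = (n + √(2*n))*n = (n + √2*√n)*n = n*(n + √2*√n))
u(b(31)) - 2800099 = ((390 - 39*31)² + √2*(390 - 39*31)^(3/2)) - 2800099 = ((390 - 1209)² + √2*(390 - 1209)^(3/2)) - 2800099 = ((-819)² + √2*(-819)^(3/2)) - 2800099 = (670761 + √2*(-2457*I*√91)) - 2800099 = (670761 - 2457*I*√182) - 2800099 = -2129338 - 2457*I*√182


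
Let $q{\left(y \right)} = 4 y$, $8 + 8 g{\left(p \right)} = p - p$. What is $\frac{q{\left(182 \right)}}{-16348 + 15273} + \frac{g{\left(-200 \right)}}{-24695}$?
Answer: $- \frac{3595377}{5309425} \approx -0.67717$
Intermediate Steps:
$g{\left(p \right)} = -1$ ($g{\left(p \right)} = -1 + \frac{p - p}{8} = -1 + \frac{1}{8} \cdot 0 = -1 + 0 = -1$)
$\frac{q{\left(182 \right)}}{-16348 + 15273} + \frac{g{\left(-200 \right)}}{-24695} = \frac{4 \cdot 182}{-16348 + 15273} - \frac{1}{-24695} = \frac{728}{-1075} - - \frac{1}{24695} = 728 \left(- \frac{1}{1075}\right) + \frac{1}{24695} = - \frac{728}{1075} + \frac{1}{24695} = - \frac{3595377}{5309425}$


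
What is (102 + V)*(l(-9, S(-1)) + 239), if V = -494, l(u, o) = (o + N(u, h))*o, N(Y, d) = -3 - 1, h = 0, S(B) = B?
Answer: -95648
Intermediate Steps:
N(Y, d) = -4
l(u, o) = o*(-4 + o) (l(u, o) = (o - 4)*o = (-4 + o)*o = o*(-4 + o))
(102 + V)*(l(-9, S(-1)) + 239) = (102 - 494)*(-(-4 - 1) + 239) = -392*(-1*(-5) + 239) = -392*(5 + 239) = -392*244 = -95648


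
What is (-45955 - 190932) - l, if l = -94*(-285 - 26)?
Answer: -266121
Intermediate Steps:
l = 29234 (l = -94*(-311) = 29234)
(-45955 - 190932) - l = (-45955 - 190932) - 1*29234 = -236887 - 29234 = -266121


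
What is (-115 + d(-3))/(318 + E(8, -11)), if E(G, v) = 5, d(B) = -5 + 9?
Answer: -111/323 ≈ -0.34365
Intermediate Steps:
d(B) = 4
(-115 + d(-3))/(318 + E(8, -11)) = (-115 + 4)/(318 + 5) = -111/323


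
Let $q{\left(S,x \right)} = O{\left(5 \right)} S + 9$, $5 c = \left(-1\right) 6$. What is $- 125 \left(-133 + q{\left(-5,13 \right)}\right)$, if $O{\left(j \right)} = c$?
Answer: $14750$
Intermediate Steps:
$c = - \frac{6}{5}$ ($c = \frac{\left(-1\right) 6}{5} = \frac{1}{5} \left(-6\right) = - \frac{6}{5} \approx -1.2$)
$O{\left(j \right)} = - \frac{6}{5}$
$q{\left(S,x \right)} = 9 - \frac{6 S}{5}$ ($q{\left(S,x \right)} = - \frac{6 S}{5} + 9 = 9 - \frac{6 S}{5}$)
$- 125 \left(-133 + q{\left(-5,13 \right)}\right) = - 125 \left(-133 + \left(9 - -6\right)\right) = - 125 \left(-133 + \left(9 + 6\right)\right) = - 125 \left(-133 + 15\right) = \left(-125\right) \left(-118\right) = 14750$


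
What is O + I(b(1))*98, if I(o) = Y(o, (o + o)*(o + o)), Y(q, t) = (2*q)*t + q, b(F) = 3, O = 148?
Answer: 21610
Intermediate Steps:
Y(q, t) = q + 2*q*t (Y(q, t) = 2*q*t + q = q + 2*q*t)
I(o) = o*(1 + 8*o²) (I(o) = o*(1 + 2*((o + o)*(o + o))) = o*(1 + 2*((2*o)*(2*o))) = o*(1 + 2*(4*o²)) = o*(1 + 8*o²))
O + I(b(1))*98 = 148 + (3 + 8*3³)*98 = 148 + (3 + 8*27)*98 = 148 + (3 + 216)*98 = 148 + 219*98 = 148 + 21462 = 21610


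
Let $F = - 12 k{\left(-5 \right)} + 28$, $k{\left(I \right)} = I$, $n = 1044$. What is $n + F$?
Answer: $1132$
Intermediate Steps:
$F = 88$ ($F = \left(-12\right) \left(-5\right) + 28 = 60 + 28 = 88$)
$n + F = 1044 + 88 = 1132$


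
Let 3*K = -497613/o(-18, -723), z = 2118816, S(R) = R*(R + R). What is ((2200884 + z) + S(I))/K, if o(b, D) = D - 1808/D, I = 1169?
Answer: 3673963089062/119924733 ≈ 30636.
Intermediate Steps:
S(R) = 2*R**2 (S(R) = R*(2*R) = 2*R**2)
K = 119924733/520921 (K = (-497613/(-723 - 1808/(-723)))/3 = (-497613/(-723 - 1808*(-1/723)))/3 = (-497613/(-723 + 1808/723))/3 = (-497613/(-520921/723))/3 = (-497613*(-723/520921))/3 = (1/3)*(359774199/520921) = 119924733/520921 ≈ 230.22)
((2200884 + z) + S(I))/K = ((2200884 + 2118816) + 2*1169**2)/(119924733/520921) = (4319700 + 2*1366561)*(520921/119924733) = (4319700 + 2733122)*(520921/119924733) = 7052822*(520921/119924733) = 3673963089062/119924733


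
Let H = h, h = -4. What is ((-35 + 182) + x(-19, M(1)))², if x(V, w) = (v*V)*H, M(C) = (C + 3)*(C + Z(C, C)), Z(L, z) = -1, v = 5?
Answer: 277729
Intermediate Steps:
H = -4
M(C) = (-1 + C)*(3 + C) (M(C) = (C + 3)*(C - 1) = (3 + C)*(-1 + C) = (-1 + C)*(3 + C))
x(V, w) = -20*V (x(V, w) = (5*V)*(-4) = -20*V)
((-35 + 182) + x(-19, M(1)))² = ((-35 + 182) - 20*(-19))² = (147 + 380)² = 527² = 277729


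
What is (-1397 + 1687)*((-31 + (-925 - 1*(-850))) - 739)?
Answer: -245050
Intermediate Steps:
(-1397 + 1687)*((-31 + (-925 - 1*(-850))) - 739) = 290*((-31 + (-925 + 850)) - 739) = 290*((-31 - 75) - 739) = 290*(-106 - 739) = 290*(-845) = -245050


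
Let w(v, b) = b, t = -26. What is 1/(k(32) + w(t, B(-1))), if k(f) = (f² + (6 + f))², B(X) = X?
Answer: 1/1127843 ≈ 8.8665e-7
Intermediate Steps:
k(f) = (6 + f + f²)²
1/(k(32) + w(t, B(-1))) = 1/((6 + 32 + 32²)² - 1) = 1/((6 + 32 + 1024)² - 1) = 1/(1062² - 1) = 1/(1127844 - 1) = 1/1127843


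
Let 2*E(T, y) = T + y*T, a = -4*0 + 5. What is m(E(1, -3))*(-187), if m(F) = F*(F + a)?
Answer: 748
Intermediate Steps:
a = 5 (a = 0 + 5 = 5)
E(T, y) = T/2 + T*y/2 (E(T, y) = (T + y*T)/2 = (T + T*y)/2 = T/2 + T*y/2)
m(F) = F*(5 + F) (m(F) = F*(F + 5) = F*(5 + F))
m(E(1, -3))*(-187) = (((½)*1*(1 - 3))*(5 + (½)*1*(1 - 3)))*(-187) = (((½)*1*(-2))*(5 + (½)*1*(-2)))*(-187) = -(5 - 1)*(-187) = -1*4*(-187) = -4*(-187) = 748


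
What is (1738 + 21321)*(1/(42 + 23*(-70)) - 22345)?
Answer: -807917283699/1568 ≈ -5.1525e+8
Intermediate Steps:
(1738 + 21321)*(1/(42 + 23*(-70)) - 22345) = 23059*(1/(42 - 1610) - 22345) = 23059*(1/(-1568) - 22345) = 23059*(-1/1568 - 22345) = 23059*(-35036961/1568) = -807917283699/1568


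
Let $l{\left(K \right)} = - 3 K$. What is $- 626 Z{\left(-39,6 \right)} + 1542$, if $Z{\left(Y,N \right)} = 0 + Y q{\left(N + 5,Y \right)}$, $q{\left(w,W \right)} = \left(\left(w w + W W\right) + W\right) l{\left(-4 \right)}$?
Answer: $469629246$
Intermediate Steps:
$q{\left(w,W \right)} = 12 W + 12 W^{2} + 12 w^{2}$ ($q{\left(w,W \right)} = \left(\left(w w + W W\right) + W\right) \left(\left(-3\right) \left(-4\right)\right) = \left(\left(w^{2} + W^{2}\right) + W\right) 12 = \left(\left(W^{2} + w^{2}\right) + W\right) 12 = \left(W + W^{2} + w^{2}\right) 12 = 12 W + 12 W^{2} + 12 w^{2}$)
$Z{\left(Y,N \right)} = Y \left(12 Y + 12 Y^{2} + 12 \left(5 + N\right)^{2}\right)$ ($Z{\left(Y,N \right)} = 0 + Y \left(12 Y + 12 Y^{2} + 12 \left(N + 5\right)^{2}\right) = 0 + Y \left(12 Y + 12 Y^{2} + 12 \left(5 + N\right)^{2}\right) = Y \left(12 Y + 12 Y^{2} + 12 \left(5 + N\right)^{2}\right)$)
$- 626 Z{\left(-39,6 \right)} + 1542 = - 626 \cdot 12 \left(-39\right) \left(-39 + \left(-39\right)^{2} + \left(5 + 6\right)^{2}\right) + 1542 = - 626 \cdot 12 \left(-39\right) \left(-39 + 1521 + 11^{2}\right) + 1542 = - 626 \cdot 12 \left(-39\right) \left(-39 + 1521 + 121\right) + 1542 = - 626 \cdot 12 \left(-39\right) 1603 + 1542 = \left(-626\right) \left(-750204\right) + 1542 = 469627704 + 1542 = 469629246$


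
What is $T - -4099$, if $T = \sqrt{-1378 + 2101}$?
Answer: $4099 + \sqrt{723} \approx 4125.9$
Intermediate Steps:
$T = \sqrt{723} \approx 26.889$
$T - -4099 = \sqrt{723} - -4099 = \sqrt{723} + 4099 = 4099 + \sqrt{723}$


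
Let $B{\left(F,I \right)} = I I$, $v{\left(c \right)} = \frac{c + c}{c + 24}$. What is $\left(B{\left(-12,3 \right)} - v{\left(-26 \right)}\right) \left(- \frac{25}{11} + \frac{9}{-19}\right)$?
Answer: $\frac{9758}{209} \approx 46.689$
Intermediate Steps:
$v{\left(c \right)} = \frac{2 c}{24 + c}$
$B{\left(F,I \right)} = I^{2}$
$\left(B{\left(-12,3 \right)} - v{\left(-26 \right)}\right) \left(- \frac{25}{11} + \frac{9}{-19}\right) = \left(3^{2} - 2 \left(-26\right) \frac{1}{24 - 26}\right) \left(- \frac{25}{11} + \frac{9}{-19}\right) = \left(9 - 2 \left(-26\right) \frac{1}{-2}\right) \left(\left(-25\right) \frac{1}{11} + 9 \left(- \frac{1}{19}\right)\right) = \left(9 - 2 \left(-26\right) \left(- \frac{1}{2}\right)\right) \left(- \frac{25}{11} - \frac{9}{19}\right) = \left(9 - 26\right) \left(- \frac{574}{209}\right) = \left(-17\right) \left(- \frac{574}{209}\right) = \frac{9758}{209}$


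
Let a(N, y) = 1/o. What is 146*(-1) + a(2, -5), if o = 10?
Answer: -1459/10 ≈ -145.90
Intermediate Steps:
a(N, y) = 1/10
146*(-1) + a(2, -5) = 146*(-1) + 1/10 = -146 + 1/10 = -1459/10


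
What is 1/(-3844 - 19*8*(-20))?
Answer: -1/804 ≈ -0.0012438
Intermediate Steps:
1/(-3844 - 19*8*(-20)) = 1/(-3844 - 152*(-20)) = 1/(-3844 + 3040) = 1/(-804) = -1/804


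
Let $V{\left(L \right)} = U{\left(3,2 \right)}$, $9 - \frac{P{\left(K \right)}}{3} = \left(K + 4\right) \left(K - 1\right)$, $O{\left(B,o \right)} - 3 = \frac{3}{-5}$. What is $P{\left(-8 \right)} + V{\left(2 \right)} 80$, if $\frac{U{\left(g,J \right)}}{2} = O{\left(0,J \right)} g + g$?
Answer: $1551$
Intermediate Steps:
$O{\left(B,o \right)} = \frac{12}{5}$ ($O{\left(B,o \right)} = 3 + \frac{3}{-5} = 3 + 3 \left(- \frac{1}{5}\right) = 3 - \frac{3}{5} = \frac{12}{5}$)
$U{\left(g,J \right)} = \frac{34 g}{5}$ ($U{\left(g,J \right)} = 2 \left(\frac{12 g}{5} + g\right) = 2 \frac{17 g}{5} = \frac{34 g}{5}$)
$P{\left(K \right)} = 27 - 3 \left(-1 + K\right) \left(4 + K\right)$ ($P{\left(K \right)} = 27 - 3 \left(K + 4\right) \left(K - 1\right) = 27 - 3 \left(4 + K\right) \left(-1 + K\right) = 27 - 3 \left(-1 + K\right) \left(4 + K\right)$)
$V{\left(L \right)} = \frac{102}{5}$ ($V{\left(L \right)} = \frac{34}{5} \cdot 3 = \frac{102}{5}$)
$P{\left(-8 \right)} + V{\left(2 \right)} 80 = \left(39 - -72 - 3 \left(-8\right)^{2}\right) + \frac{102}{5} \cdot 80 = \left(39 + 72 - 192\right) + 1632 = -81 + 1632 = 1551$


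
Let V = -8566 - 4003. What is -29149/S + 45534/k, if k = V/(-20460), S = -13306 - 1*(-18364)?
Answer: 4711796113339/63574002 ≈ 74115.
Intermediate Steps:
S = 5058 (S = -13306 + 18364 = 5058)
V = -12569
k = 12569/20460 (k = -12569/(-20460) = -12569*(-1/20460) = 12569/20460 ≈ 0.61432)
-29149/S + 45534/k = -29149/5058 + 45534/(12569/20460) = -29149*1/5058 + 45534*(20460/12569) = -29149/5058 + 931625640/12569 = 4711796113339/63574002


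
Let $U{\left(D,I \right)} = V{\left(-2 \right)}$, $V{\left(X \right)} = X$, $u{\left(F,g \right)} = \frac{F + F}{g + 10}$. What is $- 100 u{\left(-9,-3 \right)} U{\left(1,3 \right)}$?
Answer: $- \frac{3600}{7} \approx -514.29$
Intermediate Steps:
$u{\left(F,g \right)} = \frac{2 F}{10 + g}$
$U{\left(D,I \right)} = -2$
$- 100 u{\left(-9,-3 \right)} U{\left(1,3 \right)} = - 100 \cdot 2 \left(-9\right) \frac{1}{10 - 3} \left(-2\right) = - 100 \cdot 2 \left(-9\right) \frac{1}{7} \left(-2\right) = \left(-100\right) \left(- \frac{18}{7}\right) \left(-2\right) = \frac{1800}{7} \left(-2\right) = - \frac{3600}{7}$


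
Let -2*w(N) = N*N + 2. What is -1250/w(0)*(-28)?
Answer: -35000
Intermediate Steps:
w(N) = -1 - N²/2 (w(N) = -(N*N + 2)/2 = -(N² + 2)/2 = -(2 + N²)/2 = -1 - N²/2)
-1250/w(0)*(-28) = -1250/(-1 - ½*0²)*(-28) = -1250/(-1 - ½*0)*(-28) = -1250/(-1 + 0)*(-28) = -1250/(-1)*(-28) = -1250*(-1)*(-28) = 1250*(-28) = -35000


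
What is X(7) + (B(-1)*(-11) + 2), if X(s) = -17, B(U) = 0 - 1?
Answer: -4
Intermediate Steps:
B(U) = -1
X(7) + (B(-1)*(-11) + 2) = -17 + (-1*(-11) + 2) = -17 + (11 + 2) = -17 + 13 = -4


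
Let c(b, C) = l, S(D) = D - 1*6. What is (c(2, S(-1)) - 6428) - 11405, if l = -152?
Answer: -17985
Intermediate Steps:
S(D) = -6 + D (S(D) = D - 6 = -6 + D)
c(b, C) = -152
(c(2, S(-1)) - 6428) - 11405 = (-152 - 6428) - 11405 = -6580 - 11405 = -17985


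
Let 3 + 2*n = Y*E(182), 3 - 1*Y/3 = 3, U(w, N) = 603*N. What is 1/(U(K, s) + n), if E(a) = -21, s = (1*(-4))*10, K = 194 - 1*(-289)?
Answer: -2/48243 ≈ -4.1457e-5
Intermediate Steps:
K = 483 (K = 194 + 289 = 483)
s = -40 (s = -4*10 = -40)
Y = 0 (Y = 9 - 3*3 = 9 - 9 = 0)
n = -3/2 (n = -3/2 + (0*(-21))/2 = -3/2 + (½)*0 = -3/2 + 0 = -3/2 ≈ -1.5000)
1/(U(K, s) + n) = 1/(603*(-40) - 3/2) = 1/(-24120 - 3/2) = 1/(-48243/2) = -2/48243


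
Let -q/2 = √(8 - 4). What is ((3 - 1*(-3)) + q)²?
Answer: 4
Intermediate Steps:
q = -4 (q = -2*√(8 - 4) = -2*√4 = -2*2 = -4)
((3 - 1*(-3)) + q)² = ((3 - 1*(-3)) - 4)² = ((3 + 3) - 4)² = (6 - 4)² = 2² = 4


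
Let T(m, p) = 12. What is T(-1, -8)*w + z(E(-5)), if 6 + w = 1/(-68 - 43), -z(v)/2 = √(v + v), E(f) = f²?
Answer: -2668/37 - 10*√2 ≈ -86.250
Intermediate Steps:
z(v) = -2*√2*√v (z(v) = -2*√(v + v) = -2*√2*√v)
w = -667/111 (w = -6 + 1/(-68 - 43) = -6 + 1/(-111) = -6 - 1/111 = -667/111 ≈ -6.0090)
T(-1, -8)*w + z(E(-5)) = 12*(-667/111) - 2*√2*√((-5)²) = -2668/37 - 2*√2*√25 = -2668/37 - 2*√2*5 = -2668/37 - 10*√2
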